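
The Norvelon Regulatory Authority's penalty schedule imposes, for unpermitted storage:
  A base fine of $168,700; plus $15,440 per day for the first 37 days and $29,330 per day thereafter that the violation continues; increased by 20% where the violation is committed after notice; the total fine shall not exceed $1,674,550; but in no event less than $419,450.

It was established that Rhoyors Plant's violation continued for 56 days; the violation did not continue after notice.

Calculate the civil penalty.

First 37 days: 37 × $15,440 = $571,280
Remaining days: (56 − 37) × $29,330 = $557,270
Per-day component: $571,280 + $557,270 = $1,128,550
Base plus per-day: $168,700 + $1,128,550 = $1,297,250
The violation did not continue after notice: no 20% increase.
Cap at $1,674,550: $1,297,250 is within the cap, no reduction.
Minimum $419,450: $1,297,250 meets the minimum, no increase.

Civil penalty: $1,297,250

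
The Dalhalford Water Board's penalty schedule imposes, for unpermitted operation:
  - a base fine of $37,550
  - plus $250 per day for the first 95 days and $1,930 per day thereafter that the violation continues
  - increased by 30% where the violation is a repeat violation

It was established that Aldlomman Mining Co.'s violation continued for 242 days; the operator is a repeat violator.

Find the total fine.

$448,513

First 95 days: 95 × $250 = $23,750
Remaining days: (242 − 95) × $1,930 = $283,710
Per-day component: $23,750 + $283,710 = $307,460
Base plus per-day: $37,550 + $307,460 = $345,010
Enhancement: 30% of $345,010 = $103,503
Enhanced fine: $345,010 + $103,503 = $448,513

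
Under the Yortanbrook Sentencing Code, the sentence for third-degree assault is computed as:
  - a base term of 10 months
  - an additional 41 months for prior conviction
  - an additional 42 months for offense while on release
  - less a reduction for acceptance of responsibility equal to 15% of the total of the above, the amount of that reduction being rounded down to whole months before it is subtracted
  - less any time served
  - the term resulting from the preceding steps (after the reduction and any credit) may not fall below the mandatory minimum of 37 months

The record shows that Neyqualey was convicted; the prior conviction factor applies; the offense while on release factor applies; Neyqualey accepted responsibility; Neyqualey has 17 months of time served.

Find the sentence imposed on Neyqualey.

63 months

Prior conviction enhancement: +41 months
Offense while on release enhancement: +42 months
Adjusted term: 10 months + 41 months + 42 months = 93 months
Acceptance of responsibility reduction: 15% of 93 months = 13 months (rounded down)
After reduction: 93 − 13 = 80 months
Less time served: 80 months − 17 months = 63 months
Minimum 37 months: 63 months meets the minimum, no increase.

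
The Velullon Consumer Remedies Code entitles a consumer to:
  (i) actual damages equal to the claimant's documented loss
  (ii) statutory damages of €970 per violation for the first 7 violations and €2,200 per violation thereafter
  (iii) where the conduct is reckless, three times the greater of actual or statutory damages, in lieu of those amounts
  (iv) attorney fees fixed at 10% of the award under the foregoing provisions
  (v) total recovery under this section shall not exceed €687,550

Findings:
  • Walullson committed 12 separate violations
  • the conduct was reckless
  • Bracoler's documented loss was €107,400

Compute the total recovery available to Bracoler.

€354,420

First 7 violations: 7 × €970 = €6,790
Remaining violations: (12 − 7) × €2,200 = €11,000
Statutory damages: €6,790 + €11,000 = €17,790
Greater of actual damages (€107,400) or statutory damages (€17,790): €107,400
Trebled: 3 × €107,400 = €322,200
Attorney fees: 10% of €322,200 = €32,220
Total before cap: €322,200 + €32,220 = €354,420
Cap at €687,550: €354,420 is within the cap, no reduction.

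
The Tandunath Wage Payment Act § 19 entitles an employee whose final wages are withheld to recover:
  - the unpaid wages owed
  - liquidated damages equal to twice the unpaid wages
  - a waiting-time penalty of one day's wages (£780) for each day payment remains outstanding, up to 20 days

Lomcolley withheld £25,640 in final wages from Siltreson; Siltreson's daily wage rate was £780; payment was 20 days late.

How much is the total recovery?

Doubled: 2 × £25,640 = £51,280
Penalty days: min(20, 20) = 20
Waiting-time penalty: 20 × £780 = £15,600
Total award: £25,640 + £51,280 + £15,600 = £92,520

Total award: £92,520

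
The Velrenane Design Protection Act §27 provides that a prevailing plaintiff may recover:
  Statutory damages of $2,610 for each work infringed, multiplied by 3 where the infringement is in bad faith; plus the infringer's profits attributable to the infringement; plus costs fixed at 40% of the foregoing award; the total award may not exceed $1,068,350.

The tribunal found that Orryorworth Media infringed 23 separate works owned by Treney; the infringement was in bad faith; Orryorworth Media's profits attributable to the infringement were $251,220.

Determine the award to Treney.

$603,834

Statutory damages: 23 × $2,610 = $60,030
Trebled: 3 × $60,030 = $180,090
Combined award: $180,090 + $251,220 = $431,310
Costs: 40% of $431,310 = $172,524
Award plus costs: $431,310 + $172,524 = $603,834
Cap at $1,068,350: $603,834 is within the cap, no reduction.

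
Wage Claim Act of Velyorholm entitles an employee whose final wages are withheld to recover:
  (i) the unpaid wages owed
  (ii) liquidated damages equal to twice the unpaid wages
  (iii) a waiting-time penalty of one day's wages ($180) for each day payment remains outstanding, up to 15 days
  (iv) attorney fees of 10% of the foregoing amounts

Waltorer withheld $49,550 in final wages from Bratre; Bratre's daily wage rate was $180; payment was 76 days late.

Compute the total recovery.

Total award: $166,485

Doubled: 2 × $49,550 = $99,100
Penalty days: min(76, 15) = 15
Waiting-time penalty: 15 × $180 = $2,700
Subtotal: $49,550 + $99,100 + $2,700 = $151,350
Attorney fees: 10% of $151,350 = $15,135
Total award: $151,350 + $15,135 = $166,485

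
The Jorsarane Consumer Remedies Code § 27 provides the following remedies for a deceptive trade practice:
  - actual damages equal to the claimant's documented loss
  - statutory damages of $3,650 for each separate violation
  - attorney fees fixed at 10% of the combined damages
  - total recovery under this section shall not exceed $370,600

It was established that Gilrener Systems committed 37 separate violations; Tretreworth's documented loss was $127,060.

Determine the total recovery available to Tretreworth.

$288,321

Statutory damages: 37 × $3,650 = $135,050
Combined damages: $127,060 + $135,050 = $262,110
Attorney fees: 10% of $262,110 = $26,211
Total before cap: $262,110 + $26,211 = $288,321
Cap at $370,600: $288,321 is within the cap, no reduction.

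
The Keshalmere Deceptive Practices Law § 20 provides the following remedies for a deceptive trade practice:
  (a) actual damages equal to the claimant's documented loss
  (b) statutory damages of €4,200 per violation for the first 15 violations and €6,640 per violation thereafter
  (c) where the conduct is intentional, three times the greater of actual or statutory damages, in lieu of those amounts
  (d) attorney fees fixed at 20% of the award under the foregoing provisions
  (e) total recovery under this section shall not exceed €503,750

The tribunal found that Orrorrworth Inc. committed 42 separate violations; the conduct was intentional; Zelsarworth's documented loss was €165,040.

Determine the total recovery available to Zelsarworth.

First 15 violations: 15 × €4,200 = €63,000
Remaining violations: (42 − 15) × €6,640 = €179,280
Statutory damages: €63,000 + €179,280 = €242,280
Greater of actual damages (€165,040) or statutory damages (€242,280): €242,280
Trebled: 3 × €242,280 = €726,840
Attorney fees: 20% of €726,840 = €145,368
Total before cap: €726,840 + €145,368 = €872,208
Cap at €503,750: €872,208 exceeds the cap → €503,750

€503,750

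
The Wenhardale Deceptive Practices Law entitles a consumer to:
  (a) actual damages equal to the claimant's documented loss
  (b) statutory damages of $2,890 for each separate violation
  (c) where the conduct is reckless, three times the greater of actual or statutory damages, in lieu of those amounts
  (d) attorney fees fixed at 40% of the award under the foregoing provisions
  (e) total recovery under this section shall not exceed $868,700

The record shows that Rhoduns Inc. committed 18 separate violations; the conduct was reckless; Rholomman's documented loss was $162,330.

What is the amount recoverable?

$681,786

Statutory damages: 18 × $2,890 = $52,020
Greater of actual damages ($162,330) or statutory damages ($52,020): $162,330
Trebled: 3 × $162,330 = $486,990
Attorney fees: 40% of $486,990 = $194,796
Total before cap: $486,990 + $194,796 = $681,786
Cap at $868,700: $681,786 is within the cap, no reduction.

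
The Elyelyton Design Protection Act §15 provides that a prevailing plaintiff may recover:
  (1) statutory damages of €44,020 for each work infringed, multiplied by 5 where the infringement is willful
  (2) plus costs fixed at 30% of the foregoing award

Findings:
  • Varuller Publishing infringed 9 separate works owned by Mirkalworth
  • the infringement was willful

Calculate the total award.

€2,575,170

Statutory damages: 9 × €44,020 = €396,180
Multiplied by 5: 5 × €396,180 = €1,980,900
Costs: 30% of €1,980,900 = €594,270
Award plus costs: €1,980,900 + €594,270 = €2,575,170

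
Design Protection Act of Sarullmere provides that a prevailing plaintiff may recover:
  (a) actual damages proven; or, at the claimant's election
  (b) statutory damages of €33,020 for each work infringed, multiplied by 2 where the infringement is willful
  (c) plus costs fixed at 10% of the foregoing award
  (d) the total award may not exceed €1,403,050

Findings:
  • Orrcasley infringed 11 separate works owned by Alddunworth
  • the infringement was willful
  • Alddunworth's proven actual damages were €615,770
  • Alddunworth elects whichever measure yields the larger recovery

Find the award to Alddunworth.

Statutory damages: 11 × €33,020 = €363,220
Doubled: 2 × €363,220 = €726,440
Greater of actual damages (€615,770) or enhanced statutory damages (€726,440): €726,440
Costs: 10% of €726,440 = €72,644
Award plus costs: €726,440 + €72,644 = €799,084
Cap at €1,403,050: €799,084 is within the cap, no reduction.

€799,084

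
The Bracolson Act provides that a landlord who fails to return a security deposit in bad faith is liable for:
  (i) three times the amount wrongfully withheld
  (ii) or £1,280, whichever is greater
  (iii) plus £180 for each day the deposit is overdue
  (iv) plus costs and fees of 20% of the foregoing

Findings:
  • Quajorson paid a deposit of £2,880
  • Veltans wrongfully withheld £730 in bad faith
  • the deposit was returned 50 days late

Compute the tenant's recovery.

Trebled: 3 × £730 = £2,190
Minimum £1,280: £2,190 meets the minimum, no increase.
Late-return penalty: 50 × £180 = £9,000
Damages plus late penalty: £2,190 + £9,000 = £11,190
Costs and fees: 20% of £11,190 = £2,238
Total recovery: £11,190 + £2,238 = £13,428

£13,428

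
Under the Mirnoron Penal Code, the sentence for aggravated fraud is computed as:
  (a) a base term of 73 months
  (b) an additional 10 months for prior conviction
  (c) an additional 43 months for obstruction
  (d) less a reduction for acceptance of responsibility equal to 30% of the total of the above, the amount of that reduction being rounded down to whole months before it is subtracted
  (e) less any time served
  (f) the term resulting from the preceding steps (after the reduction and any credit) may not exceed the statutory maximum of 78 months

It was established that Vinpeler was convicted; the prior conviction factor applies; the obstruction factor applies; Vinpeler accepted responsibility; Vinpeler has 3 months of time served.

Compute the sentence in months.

78 months

Prior conviction enhancement: +10 months
Obstruction enhancement: +43 months
Adjusted term: 73 months + 10 months + 43 months = 126 months
Acceptance of responsibility reduction: 30% of 126 months = 37 months (rounded down)
After reduction: 126 − 37 = 89 months
Less time served: 89 months − 3 months = 86 months
Cap at 78 months: 86 months exceeds the cap → 78 months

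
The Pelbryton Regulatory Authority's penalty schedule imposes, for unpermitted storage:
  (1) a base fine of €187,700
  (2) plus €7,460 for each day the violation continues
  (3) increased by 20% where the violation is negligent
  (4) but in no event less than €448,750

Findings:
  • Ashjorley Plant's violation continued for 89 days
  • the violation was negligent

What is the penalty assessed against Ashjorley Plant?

Per-day component: 89 × €7,460 = €663,940
Base plus per-day: €187,700 + €663,940 = €851,640
Enhancement: 20% of €851,640 = €170,328
Enhanced fine: €851,640 + €170,328 = €1,021,968
Minimum €448,750: €1,021,968 meets the minimum, no increase.

€1,021,968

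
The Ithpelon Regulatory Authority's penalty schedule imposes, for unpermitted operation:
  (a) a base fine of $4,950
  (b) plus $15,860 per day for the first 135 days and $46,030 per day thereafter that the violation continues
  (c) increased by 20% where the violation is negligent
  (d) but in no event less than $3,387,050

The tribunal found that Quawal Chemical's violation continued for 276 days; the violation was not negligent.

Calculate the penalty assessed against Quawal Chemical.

$8,636,280

First 135 days: 135 × $15,860 = $2,141,100
Remaining days: (276 − 135) × $46,030 = $6,490,230
Per-day component: $2,141,100 + $6,490,230 = $8,631,330
Base plus per-day: $4,950 + $8,631,330 = $8,636,280
The violation was not negligent: no 20% increase.
Minimum $3,387,050: $8,636,280 meets the minimum, no increase.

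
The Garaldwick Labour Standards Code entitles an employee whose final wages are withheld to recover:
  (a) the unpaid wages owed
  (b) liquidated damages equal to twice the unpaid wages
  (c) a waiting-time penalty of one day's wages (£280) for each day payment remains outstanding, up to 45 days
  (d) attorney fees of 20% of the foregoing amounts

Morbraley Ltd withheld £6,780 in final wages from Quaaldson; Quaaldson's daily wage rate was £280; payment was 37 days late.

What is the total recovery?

Total award: £36,840

Doubled: 2 × £6,780 = £13,560
Penalty days: min(37, 45) = 37
Waiting-time penalty: 37 × £280 = £10,360
Subtotal: £6,780 + £13,560 + £10,360 = £30,700
Attorney fees: 20% of £30,700 = £6,140
Total award: £30,700 + £6,140 = £36,840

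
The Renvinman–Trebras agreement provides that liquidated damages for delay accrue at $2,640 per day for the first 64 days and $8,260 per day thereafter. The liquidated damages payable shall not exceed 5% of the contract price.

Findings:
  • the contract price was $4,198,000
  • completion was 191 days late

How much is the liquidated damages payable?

$209,900

First 64 days: 64 × $2,640 = $168,960
Remaining days: (191 − 64) × $8,260 = $1,049,020
Accrued per-day damages: $168,960 + $1,049,020 = $1,217,980
Cap: 5% of $4,198,000 = $209,900
Cap at $209,900: $1,217,980 exceeds the cap → $209,900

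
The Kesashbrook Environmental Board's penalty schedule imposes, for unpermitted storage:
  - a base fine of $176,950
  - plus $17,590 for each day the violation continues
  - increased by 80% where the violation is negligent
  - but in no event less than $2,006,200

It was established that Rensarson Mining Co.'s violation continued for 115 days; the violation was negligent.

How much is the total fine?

Per-day component: 115 × $17,590 = $2,022,850
Base plus per-day: $176,950 + $2,022,850 = $2,199,800
Enhancement: 80% of $2,199,800 = $1,759,840
Enhanced fine: $2,199,800 + $1,759,840 = $3,959,640
Minimum $2,006,200: $3,959,640 meets the minimum, no increase.

$3,959,640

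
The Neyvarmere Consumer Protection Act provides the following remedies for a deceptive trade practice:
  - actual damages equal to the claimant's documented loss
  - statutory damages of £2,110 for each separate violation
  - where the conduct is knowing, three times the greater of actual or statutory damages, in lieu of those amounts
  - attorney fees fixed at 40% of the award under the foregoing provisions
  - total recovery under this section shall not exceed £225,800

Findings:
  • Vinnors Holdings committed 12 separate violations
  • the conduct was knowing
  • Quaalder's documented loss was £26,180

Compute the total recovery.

Total recovery: £109,956

Statutory damages: 12 × £2,110 = £25,320
Greater of actual damages (£26,180) or statutory damages (£25,320): £26,180
Trebled: 3 × £26,180 = £78,540
Attorney fees: 40% of £78,540 = £31,416
Total before cap: £78,540 + £31,416 = £109,956
Cap at £225,800: £109,956 is within the cap, no reduction.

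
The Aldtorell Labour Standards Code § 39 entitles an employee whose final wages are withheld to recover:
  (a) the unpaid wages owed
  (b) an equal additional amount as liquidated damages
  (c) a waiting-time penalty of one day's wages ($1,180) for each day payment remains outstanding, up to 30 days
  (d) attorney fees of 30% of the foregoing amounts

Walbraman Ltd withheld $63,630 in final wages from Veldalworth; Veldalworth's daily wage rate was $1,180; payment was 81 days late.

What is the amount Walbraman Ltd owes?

Liquidated damages (equal amount): $63,630
Penalty days: min(81, 30) = 30
Waiting-time penalty: 30 × $1,180 = $35,400
Subtotal: $63,630 + $63,630 + $35,400 = $162,660
Attorney fees: 30% of $162,660 = $48,798
Total award: $162,660 + $48,798 = $211,458

$211,458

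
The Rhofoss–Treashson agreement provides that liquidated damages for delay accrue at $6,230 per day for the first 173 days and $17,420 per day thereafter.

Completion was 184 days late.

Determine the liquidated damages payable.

First 173 days: 173 × $6,230 = $1,077,790
Remaining days: (184 − 173) × $17,420 = $191,620
Accrued per-day damages: $1,077,790 + $191,620 = $1,269,410

$1,269,410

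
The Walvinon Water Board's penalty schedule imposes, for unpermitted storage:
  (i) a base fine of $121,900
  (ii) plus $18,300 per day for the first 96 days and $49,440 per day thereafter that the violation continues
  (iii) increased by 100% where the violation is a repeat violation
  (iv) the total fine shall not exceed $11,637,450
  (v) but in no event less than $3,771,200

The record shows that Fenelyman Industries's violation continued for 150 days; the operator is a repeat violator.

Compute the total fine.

Civil penalty: $9,096,920

First 96 days: 96 × $18,300 = $1,756,800
Remaining days: (150 − 96) × $49,440 = $2,669,760
Per-day component: $1,756,800 + $2,669,760 = $4,426,560
Base plus per-day: $121,900 + $4,426,560 = $4,548,460
Enhancement: 100% of $4,548,460 = $4,548,460
Enhanced fine: $4,548,460 + $4,548,460 = $9,096,920
Cap at $11,637,450: $9,096,920 is within the cap, no reduction.
Minimum $3,771,200: $9,096,920 meets the minimum, no increase.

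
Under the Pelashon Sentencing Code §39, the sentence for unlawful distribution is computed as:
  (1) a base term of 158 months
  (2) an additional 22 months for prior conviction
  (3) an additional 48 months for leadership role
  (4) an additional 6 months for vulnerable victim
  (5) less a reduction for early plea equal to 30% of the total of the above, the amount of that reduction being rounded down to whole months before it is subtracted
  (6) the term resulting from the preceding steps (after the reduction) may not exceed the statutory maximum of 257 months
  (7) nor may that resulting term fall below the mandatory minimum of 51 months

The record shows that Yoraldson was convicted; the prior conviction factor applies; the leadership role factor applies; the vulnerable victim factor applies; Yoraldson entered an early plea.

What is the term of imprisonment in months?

Prior conviction enhancement: +22 months
Leadership role enhancement: +48 months
Vulnerable victim enhancement: +6 months
Adjusted term: 158 months + 22 months + 48 months + 6 months = 234 months
Early plea reduction: 30% of 234 months = 70 months (rounded down)
After reduction: 234 − 70 = 164 months
Cap at 257 months: 164 months is within the cap, no reduction.
Minimum 51 months: 164 months meets the minimum, no increase.

164 months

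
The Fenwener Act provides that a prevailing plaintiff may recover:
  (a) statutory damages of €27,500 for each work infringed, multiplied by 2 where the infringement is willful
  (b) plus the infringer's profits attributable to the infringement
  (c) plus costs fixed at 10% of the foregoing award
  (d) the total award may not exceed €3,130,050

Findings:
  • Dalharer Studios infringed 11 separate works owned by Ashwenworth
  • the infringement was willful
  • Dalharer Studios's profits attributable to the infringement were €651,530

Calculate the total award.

Statutory damages: 11 × €27,500 = €302,500
Doubled: 2 × €302,500 = €605,000
Combined award: €605,000 + €651,530 = €1,256,530
Costs: 10% of €1,256,530 = €125,653
Award plus costs: €1,256,530 + €125,653 = €1,382,183
Cap at €3,130,050: €1,382,183 is within the cap, no reduction.

€1,382,183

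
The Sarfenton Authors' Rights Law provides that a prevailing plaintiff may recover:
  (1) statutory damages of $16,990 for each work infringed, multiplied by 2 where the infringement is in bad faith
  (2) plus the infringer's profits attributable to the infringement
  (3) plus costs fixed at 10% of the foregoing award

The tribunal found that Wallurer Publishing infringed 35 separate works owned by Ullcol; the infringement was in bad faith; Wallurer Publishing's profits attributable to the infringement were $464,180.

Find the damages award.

Statutory damages: 35 × $16,990 = $594,650
Doubled: 2 × $594,650 = $1,189,300
Combined award: $1,189,300 + $464,180 = $1,653,480
Costs: 10% of $1,653,480 = $165,348
Award plus costs: $1,653,480 + $165,348 = $1,818,828

$1,818,828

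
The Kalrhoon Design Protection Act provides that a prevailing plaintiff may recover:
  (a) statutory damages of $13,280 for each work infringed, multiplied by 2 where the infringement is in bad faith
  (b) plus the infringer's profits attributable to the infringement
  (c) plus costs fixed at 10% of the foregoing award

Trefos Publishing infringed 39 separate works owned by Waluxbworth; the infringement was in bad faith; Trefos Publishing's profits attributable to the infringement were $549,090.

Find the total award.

Statutory damages: 39 × $13,280 = $517,920
Doubled: 2 × $517,920 = $1,035,840
Combined award: $1,035,840 + $549,090 = $1,584,930
Costs: 10% of $1,584,930 = $158,493
Award plus costs: $1,584,930 + $158,493 = $1,743,423

$1,743,423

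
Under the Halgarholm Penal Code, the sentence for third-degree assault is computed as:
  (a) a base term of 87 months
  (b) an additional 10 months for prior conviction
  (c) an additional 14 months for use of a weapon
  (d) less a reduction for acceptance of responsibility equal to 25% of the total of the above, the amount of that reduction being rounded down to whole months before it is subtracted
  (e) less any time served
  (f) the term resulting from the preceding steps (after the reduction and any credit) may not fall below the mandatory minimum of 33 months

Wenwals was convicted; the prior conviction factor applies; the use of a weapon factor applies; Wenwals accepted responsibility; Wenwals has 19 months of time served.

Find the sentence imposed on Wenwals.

Prior conviction enhancement: +10 months
Use of a weapon enhancement: +14 months
Adjusted term: 87 months + 10 months + 14 months = 111 months
Acceptance of responsibility reduction: 25% of 111 months = 27 months (rounded down)
After reduction: 111 − 27 = 84 months
Less time served: 84 months − 19 months = 65 months
Minimum 33 months: 65 months meets the minimum, no increase.

Sentence: 65 months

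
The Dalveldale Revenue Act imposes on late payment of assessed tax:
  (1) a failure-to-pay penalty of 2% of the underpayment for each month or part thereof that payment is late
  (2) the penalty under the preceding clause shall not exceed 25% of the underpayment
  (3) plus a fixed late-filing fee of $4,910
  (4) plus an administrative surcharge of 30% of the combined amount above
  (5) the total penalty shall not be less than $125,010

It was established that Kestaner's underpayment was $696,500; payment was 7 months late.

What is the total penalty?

$133,146

Accrued rate: 2% × 7 = 14%, capped at 25% → 14%
Failure-to-pay penalty: 14% of $696,500 = $97,510
Penalty before surcharge: $97,510 + $4,910 = $102,420
Administrative surcharge: 30% of $102,420 = $30,726
Total penalty: $102,420 + $30,726 = $133,146
Minimum $125,010: $133,146 meets the minimum, no increase.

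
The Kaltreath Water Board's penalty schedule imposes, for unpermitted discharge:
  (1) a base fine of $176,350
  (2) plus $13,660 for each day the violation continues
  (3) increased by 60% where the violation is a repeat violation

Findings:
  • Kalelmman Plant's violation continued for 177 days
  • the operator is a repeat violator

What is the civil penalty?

$4,150,672

Per-day component: 177 × $13,660 = $2,417,820
Base plus per-day: $176,350 + $2,417,820 = $2,594,170
Enhancement: 60% of $2,594,170 = $1,556,502
Enhanced fine: $2,594,170 + $1,556,502 = $4,150,672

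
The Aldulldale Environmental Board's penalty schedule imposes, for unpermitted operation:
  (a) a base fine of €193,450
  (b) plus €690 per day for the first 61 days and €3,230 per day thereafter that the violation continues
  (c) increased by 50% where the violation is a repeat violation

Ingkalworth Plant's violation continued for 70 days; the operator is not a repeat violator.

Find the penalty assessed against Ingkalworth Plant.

€264,610

First 61 days: 61 × €690 = €42,090
Remaining days: (70 − 61) × €3,230 = €29,070
Per-day component: €42,090 + €29,070 = €71,160
Base plus per-day: €193,450 + €71,160 = €264,610
The operator is not a repeat violator: no 50% increase.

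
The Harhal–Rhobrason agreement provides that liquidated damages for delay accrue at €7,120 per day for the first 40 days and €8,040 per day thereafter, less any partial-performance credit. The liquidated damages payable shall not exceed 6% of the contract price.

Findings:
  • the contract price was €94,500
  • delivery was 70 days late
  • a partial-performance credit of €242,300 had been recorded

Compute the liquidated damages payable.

€5,670

First 40 days: 40 × €7,120 = €284,800
Remaining days: (70 − 40) × €8,040 = €241,200
Accrued per-day damages: €284,800 + €241,200 = €526,000
Less partial-performance credit: €526,000 − €242,300 = €283,700
Cap: 6% of €94,500 = €5,670
Cap at €5,670: €283,700 exceeds the cap → €5,670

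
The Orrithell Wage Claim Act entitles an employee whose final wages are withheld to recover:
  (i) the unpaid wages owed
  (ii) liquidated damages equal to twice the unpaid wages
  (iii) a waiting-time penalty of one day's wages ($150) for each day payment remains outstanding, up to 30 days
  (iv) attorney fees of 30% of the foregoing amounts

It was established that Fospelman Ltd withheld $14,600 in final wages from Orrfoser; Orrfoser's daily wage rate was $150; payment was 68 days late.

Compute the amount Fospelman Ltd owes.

$62,790

Doubled: 2 × $14,600 = $29,200
Penalty days: min(68, 30) = 30
Waiting-time penalty: 30 × $150 = $4,500
Subtotal: $14,600 + $29,200 + $4,500 = $48,300
Attorney fees: 30% of $48,300 = $14,490
Total award: $48,300 + $14,490 = $62,790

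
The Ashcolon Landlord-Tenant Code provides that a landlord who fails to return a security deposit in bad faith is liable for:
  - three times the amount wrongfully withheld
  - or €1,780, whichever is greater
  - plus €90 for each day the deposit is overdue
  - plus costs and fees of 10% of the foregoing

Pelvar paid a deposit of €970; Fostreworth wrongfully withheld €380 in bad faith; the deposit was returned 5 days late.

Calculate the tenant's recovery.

€2,453

Trebled: 3 × €380 = €1,140
Minimum €1,780: €1,140 is below the minimum → €1,780
Late-return penalty: 5 × €90 = €450
Damages plus late penalty: €1,780 + €450 = €2,230
Costs and fees: 10% of €2,230 = €223
Total recovery: €2,230 + €223 = €2,453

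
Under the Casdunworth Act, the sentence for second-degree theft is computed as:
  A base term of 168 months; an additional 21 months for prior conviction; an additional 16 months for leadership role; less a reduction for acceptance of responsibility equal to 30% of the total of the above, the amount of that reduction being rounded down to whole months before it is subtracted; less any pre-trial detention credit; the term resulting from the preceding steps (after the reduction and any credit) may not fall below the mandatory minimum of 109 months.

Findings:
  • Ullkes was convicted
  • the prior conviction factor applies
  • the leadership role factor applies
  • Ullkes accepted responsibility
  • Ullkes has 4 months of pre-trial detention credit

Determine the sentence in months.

Prior conviction enhancement: +21 months
Leadership role enhancement: +16 months
Adjusted term: 168 months + 21 months + 16 months = 205 months
Acceptance of responsibility reduction: 30% of 205 months = 61 months (rounded down)
After reduction: 205 − 61 = 144 months
Less pre-trial detention credit: 144 months − 4 months = 140 months
Minimum 109 months: 140 months meets the minimum, no increase.

140 months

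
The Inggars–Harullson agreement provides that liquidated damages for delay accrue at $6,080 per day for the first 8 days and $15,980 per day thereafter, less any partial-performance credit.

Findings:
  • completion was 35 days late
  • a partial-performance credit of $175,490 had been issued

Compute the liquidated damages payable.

First 8 days: 8 × $6,080 = $48,640
Remaining days: (35 − 8) × $15,980 = $431,460
Accrued per-day damages: $48,640 + $431,460 = $480,100
Less partial-performance credit: $480,100 − $175,490 = $304,610

Liquidated damages: $304,610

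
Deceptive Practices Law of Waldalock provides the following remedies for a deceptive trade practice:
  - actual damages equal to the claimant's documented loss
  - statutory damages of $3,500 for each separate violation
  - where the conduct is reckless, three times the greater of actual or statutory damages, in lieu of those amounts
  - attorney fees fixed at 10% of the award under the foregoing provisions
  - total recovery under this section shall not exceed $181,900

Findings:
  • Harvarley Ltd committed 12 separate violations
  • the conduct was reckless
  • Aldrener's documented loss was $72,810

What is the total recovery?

Statutory damages: 12 × $3,500 = $42,000
Greater of actual damages ($72,810) or statutory damages ($42,000): $72,810
Trebled: 3 × $72,810 = $218,430
Attorney fees: 10% of $218,430 = $21,843
Total before cap: $218,430 + $21,843 = $240,273
Cap at $181,900: $240,273 exceeds the cap → $181,900

Total recovery: $181,900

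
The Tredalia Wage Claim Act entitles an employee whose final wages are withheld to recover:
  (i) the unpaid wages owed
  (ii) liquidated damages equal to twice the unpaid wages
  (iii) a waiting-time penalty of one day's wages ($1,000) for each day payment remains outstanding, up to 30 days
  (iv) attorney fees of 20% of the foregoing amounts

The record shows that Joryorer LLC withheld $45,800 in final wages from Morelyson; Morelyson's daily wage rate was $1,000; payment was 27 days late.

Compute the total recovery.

$197,280

Doubled: 2 × $45,800 = $91,600
Penalty days: min(27, 30) = 27
Waiting-time penalty: 27 × $1,000 = $27,000
Subtotal: $45,800 + $91,600 + $27,000 = $164,400
Attorney fees: 20% of $164,400 = $32,880
Total award: $164,400 + $32,880 = $197,280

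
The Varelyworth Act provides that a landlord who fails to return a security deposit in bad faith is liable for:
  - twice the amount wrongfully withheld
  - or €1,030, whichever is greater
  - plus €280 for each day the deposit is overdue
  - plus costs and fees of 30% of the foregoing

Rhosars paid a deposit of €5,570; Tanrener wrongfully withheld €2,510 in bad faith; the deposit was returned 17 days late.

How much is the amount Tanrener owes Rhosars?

Recovery: €12,714

Doubled: 2 × €2,510 = €5,020
Minimum €1,030: €5,020 meets the minimum, no increase.
Late-return penalty: 17 × €280 = €4,760
Damages plus late penalty: €5,020 + €4,760 = €9,780
Costs and fees: 30% of €9,780 = €2,934
Total recovery: €9,780 + €2,934 = €12,714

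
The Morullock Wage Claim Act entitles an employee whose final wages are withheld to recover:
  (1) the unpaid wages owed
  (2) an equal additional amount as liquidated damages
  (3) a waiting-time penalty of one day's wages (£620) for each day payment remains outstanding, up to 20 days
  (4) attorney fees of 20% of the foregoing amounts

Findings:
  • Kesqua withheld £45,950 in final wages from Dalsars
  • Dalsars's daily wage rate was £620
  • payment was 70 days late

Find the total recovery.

Total award: £125,160

Liquidated damages (equal amount): £45,950
Penalty days: min(70, 20) = 20
Waiting-time penalty: 20 × £620 = £12,400
Subtotal: £45,950 + £45,950 + £12,400 = £104,300
Attorney fees: 20% of £104,300 = £20,860
Total award: £104,300 + £20,860 = £125,160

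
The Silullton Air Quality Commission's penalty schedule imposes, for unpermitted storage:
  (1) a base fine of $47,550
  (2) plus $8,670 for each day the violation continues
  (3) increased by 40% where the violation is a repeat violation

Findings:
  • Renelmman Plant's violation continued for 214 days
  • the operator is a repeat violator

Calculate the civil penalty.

$2,664,102

Per-day component: 214 × $8,670 = $1,855,380
Base plus per-day: $47,550 + $1,855,380 = $1,902,930
Enhancement: 40% of $1,902,930 = $761,172
Enhanced fine: $1,902,930 + $761,172 = $2,664,102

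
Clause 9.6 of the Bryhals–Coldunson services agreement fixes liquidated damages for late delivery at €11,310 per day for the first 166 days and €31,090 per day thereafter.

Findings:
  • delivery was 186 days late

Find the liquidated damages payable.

First 166 days: 166 × €11,310 = €1,877,460
Remaining days: (186 − 166) × €31,090 = €621,800
Accrued per-day damages: €1,877,460 + €621,800 = €2,499,260

Liquidated damages: €2,499,260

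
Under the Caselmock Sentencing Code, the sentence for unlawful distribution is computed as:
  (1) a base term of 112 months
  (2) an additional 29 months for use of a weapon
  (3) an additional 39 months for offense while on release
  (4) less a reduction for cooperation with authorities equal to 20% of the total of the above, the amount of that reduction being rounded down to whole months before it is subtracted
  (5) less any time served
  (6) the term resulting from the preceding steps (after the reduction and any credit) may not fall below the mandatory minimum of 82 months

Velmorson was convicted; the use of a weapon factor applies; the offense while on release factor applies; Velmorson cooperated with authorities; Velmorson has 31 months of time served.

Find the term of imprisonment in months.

113 months

Use of a weapon enhancement: +29 months
Offense while on release enhancement: +39 months
Adjusted term: 112 months + 29 months + 39 months = 180 months
Cooperation with authorities reduction: 20% of 180 months = 36 months (rounded down)
After reduction: 180 − 36 = 144 months
Less time served: 144 months − 31 months = 113 months
Minimum 82 months: 113 months meets the minimum, no increase.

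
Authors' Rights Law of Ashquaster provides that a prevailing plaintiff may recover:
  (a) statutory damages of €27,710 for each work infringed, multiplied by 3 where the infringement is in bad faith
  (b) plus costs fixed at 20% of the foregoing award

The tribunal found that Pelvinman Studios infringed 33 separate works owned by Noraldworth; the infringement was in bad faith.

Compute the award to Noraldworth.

Statutory damages: 33 × €27,710 = €914,430
Trebled: 3 × €914,430 = €2,743,290
Costs: 20% of €2,743,290 = €548,658
Award plus costs: €2,743,290 + €548,658 = €3,291,948

€3,291,948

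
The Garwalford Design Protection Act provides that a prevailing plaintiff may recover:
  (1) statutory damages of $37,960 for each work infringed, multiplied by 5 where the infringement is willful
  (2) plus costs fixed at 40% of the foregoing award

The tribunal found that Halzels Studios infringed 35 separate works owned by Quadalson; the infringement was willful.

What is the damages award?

$9,300,200

Statutory damages: 35 × $37,960 = $1,328,600
Multiplied by 5: 5 × $1,328,600 = $6,643,000
Costs: 40% of $6,643,000 = $2,657,200
Award plus costs: $6,643,000 + $2,657,200 = $9,300,200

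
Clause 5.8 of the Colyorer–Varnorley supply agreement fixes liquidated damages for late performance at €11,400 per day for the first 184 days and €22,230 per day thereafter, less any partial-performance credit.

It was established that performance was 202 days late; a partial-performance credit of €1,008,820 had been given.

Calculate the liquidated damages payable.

€1,488,920

First 184 days: 184 × €11,400 = €2,097,600
Remaining days: (202 − 184) × €22,230 = €400,140
Accrued per-day damages: €2,097,600 + €400,140 = €2,497,740
Less partial-performance credit: €2,497,740 − €1,008,820 = €1,488,920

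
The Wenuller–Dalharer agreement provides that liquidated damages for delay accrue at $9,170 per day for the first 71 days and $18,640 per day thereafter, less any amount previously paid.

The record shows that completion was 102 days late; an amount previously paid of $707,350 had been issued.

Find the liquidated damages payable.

First 71 days: 71 × $9,170 = $651,070
Remaining days: (102 − 71) × $18,640 = $577,840
Accrued per-day damages: $651,070 + $577,840 = $1,228,910
Less amount previously paid: $1,228,910 − $707,350 = $521,560

Liquidated damages: $521,560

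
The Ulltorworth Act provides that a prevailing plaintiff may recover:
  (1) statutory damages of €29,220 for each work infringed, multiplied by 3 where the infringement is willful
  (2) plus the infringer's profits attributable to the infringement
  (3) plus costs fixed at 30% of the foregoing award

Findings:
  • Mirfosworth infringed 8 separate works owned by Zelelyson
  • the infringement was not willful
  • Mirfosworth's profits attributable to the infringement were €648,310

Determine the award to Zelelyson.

€1,146,691

Statutory damages: 8 × €29,220 = €233,760
Infringement not willful: no ×3 enhancement.
Combined award: €233,760 + €648,310 = €882,070
Costs: 30% of €882,070 = €264,621
Award plus costs: €882,070 + €264,621 = €1,146,691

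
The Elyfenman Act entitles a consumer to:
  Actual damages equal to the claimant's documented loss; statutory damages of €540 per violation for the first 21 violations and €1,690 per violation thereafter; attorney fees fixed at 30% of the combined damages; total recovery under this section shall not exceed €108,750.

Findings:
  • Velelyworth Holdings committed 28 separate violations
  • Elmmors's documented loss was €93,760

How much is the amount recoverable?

First 21 violations: 21 × €540 = €11,340
Remaining violations: (28 − 21) × €1,690 = €11,830
Statutory damages: €11,340 + €11,830 = €23,170
Combined damages: €93,760 + €23,170 = €116,930
Attorney fees: 30% of €116,930 = €35,079
Total before cap: €116,930 + €35,079 = €152,009
Cap at €108,750: €152,009 exceeds the cap → €108,750

€108,750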